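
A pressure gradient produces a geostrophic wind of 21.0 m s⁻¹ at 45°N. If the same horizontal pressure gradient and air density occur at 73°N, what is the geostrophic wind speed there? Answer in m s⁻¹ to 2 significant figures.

16 m s⁻¹

With the same pressure gradient and density, V_g ∝ 1/f ∝ 1/sin φ.
V₂ = V₁ · sin φ₁ / sin φ₂ = 21.0 × sin 45° / sin 73°
V₂ = 21.0 × 0.7071/0.9563 = 16 m s⁻¹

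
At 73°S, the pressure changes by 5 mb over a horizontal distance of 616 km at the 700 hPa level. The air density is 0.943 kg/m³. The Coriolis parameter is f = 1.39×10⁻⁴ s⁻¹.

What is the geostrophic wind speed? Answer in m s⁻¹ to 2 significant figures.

Pressure gradient: |∂P/∂n| = 500 Pa / 616000 m = 8.12×10⁻⁴ Pa/m
Geostrophic balance (pressure-gradient force = Coriolis force):
V_g = (1/(fρ)) |∂P/∂n| = 8.12×10⁻⁴ / (1.39×10⁻⁴ × 0.943) = 6.19 m/s

6.2 m s⁻¹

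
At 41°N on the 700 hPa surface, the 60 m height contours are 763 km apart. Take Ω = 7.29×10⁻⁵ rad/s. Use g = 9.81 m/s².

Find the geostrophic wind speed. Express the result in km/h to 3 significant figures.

29.0 km/h

Coriolis parameter at 41°N:
f = 2Ω sin φ = 2 × 7.29×10⁻⁵ × sin 41° = 9.57×10⁻⁵ s⁻¹
Height gradient: |∂Z/∂n| = 60 m / 763000 m = 7.86×10⁻⁵
On a pressure surface, geostrophic balance gives V_g = (g/f)|∂Z/∂n|:
V_g = 9.81 × 7.86×10⁻⁵ / 9.57×10⁻⁵ = 8.06 m/s
Converting: 8.06 m/s × 3.6 = 29.0 km/h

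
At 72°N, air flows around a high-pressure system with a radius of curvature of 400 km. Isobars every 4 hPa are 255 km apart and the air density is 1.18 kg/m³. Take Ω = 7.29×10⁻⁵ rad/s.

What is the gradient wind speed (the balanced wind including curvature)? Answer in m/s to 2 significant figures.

12 m/s

Coriolis parameter at 72°N:
f = 2Ω sin φ = 2 × 7.29×10⁻⁵ × sin 72° = 1.39×10⁻⁴ s⁻¹
Pressure gradient: |∂P/∂n| = 400 Pa / 255000 m = 1.57×10⁻³ Pa/m
Geostrophic speed: V_g = |∂P/∂n|/(fρ) = 1.57×10⁻³/(1.39×10⁻⁴ × 1.18) = 9.59 m/s
Around a high, pressure-gradient force acts outward with centrifugal, so Coriolis balances both:
fV = (1/ρ)|∂P/∂n| + V²/R  →  V² − fR·V + fR·V_g = 0
With fR = 1.39×10⁻⁴ × 400×10³ m = 55.5 m/s:
V = [fR − √((fR)² − 4 fR V_g)]/2 = [55.5 − √(55.5² − 4×55.5×9.59)]/2 = 12.3 m/s
Supergeostrophic (V > V_g = 9.59 m/s), as expected around a high.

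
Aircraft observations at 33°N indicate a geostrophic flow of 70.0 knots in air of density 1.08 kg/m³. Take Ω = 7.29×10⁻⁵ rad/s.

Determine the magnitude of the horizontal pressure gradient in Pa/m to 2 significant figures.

Coriolis parameter at 33°N:
f = 2Ω sin φ = 2 × 7.29×10⁻⁵ × sin 33° = 7.94×10⁻⁵ s⁻¹
Wind speed in SI: 70.0 knots = 36.0 m/s
Geostrophic balance rearranged: |∂P/∂n| = f ρ V_g
|∂P/∂n| = 7.94×10⁻⁵ × 1.08 × 36.0 = 3.09×10⁻³ Pa/m

3.1×10⁻³ Pa/m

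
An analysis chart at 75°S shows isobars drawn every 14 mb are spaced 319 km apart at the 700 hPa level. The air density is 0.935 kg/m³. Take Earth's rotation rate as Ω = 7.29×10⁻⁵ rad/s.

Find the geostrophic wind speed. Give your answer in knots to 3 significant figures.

Coriolis parameter at 75°S:
f = 2Ω sin φ = 2 × 7.29×10⁻⁵ × sin 75° = 1.41×10⁻⁴ s⁻¹
Pressure gradient: |∂P/∂n| = 1400 Pa / 319000 m = 4.39×10⁻³ Pa/m
Geostrophic balance (pressure-gradient force = Coriolis force):
V_g = (1/(fρ)) |∂P/∂n| = 4.39×10⁻³ / (1.41×10⁻⁴ × 0.935) = 33.3 m/s
Converting: 33.3 m/s × 1.944 = 64.8 knots

64.8 knots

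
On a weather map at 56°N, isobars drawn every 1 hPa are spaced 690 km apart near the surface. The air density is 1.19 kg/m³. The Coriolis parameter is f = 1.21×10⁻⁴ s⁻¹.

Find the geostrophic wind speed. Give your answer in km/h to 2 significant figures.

3.6 km/h

Pressure gradient: |∂P/∂n| = 100 Pa / 690000 m = 1.45×10⁻⁴ Pa/m
Geostrophic balance (pressure-gradient force = Coriolis force):
V_g = (1/(fρ)) |∂P/∂n| = 1.45×10⁻⁴ / (1.21×10⁻⁴ × 1.19) = 1.01 m/s
Converting: 1.01 m/s × 3.6 = 3.6 km/h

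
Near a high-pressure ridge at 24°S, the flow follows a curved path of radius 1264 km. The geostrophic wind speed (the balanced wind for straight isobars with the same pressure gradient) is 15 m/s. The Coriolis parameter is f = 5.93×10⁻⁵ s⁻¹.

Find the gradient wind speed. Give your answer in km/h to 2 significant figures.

Around a high, pressure-gradient force acts outward with centrifugal, so Coriolis balances both:
fV = (1/ρ)|∂P/∂n| + V²/R  →  V² − fR·V + fR·V_g = 0
With fR = 5.93×10⁻⁵ × 1264×10³ m = 75.0 m/s:
V = [fR − √((fR)² − 4 fR V_g)]/2 = [75.0 − √(75.0² − 4×75.0×15)]/2 = 20.7 m/s
Supergeostrophic (V > V_g = 15 m/s), as expected around a high.
Converting: 20.7 m/s × 3.6 = 75 km/h

75 km/h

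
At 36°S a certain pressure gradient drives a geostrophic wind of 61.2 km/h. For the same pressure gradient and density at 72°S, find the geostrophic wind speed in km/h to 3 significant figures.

With the same pressure gradient and density, V_g ∝ 1/f ∝ 1/sin φ.
V₂ = V₁ · sin φ₁ / sin φ₂ = 61.2 × sin 36° / sin 72°
V₂ = 61.2 × 0.5878/0.9511 = 37.8 km/h

37.8 km/h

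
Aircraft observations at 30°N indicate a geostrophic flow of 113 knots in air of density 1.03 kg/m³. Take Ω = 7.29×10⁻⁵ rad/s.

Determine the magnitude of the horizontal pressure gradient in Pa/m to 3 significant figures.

Coriolis parameter at 30°N:
f = 2Ω sin φ = 2 × 7.29×10⁻⁵ × sin 30° = 7.29×10⁻⁵ s⁻¹
Wind speed in SI: 113 knots = 58.1 m/s
Geostrophic balance rearranged: |∂P/∂n| = f ρ V_g
|∂P/∂n| = 7.29×10⁻⁵ × 1.03 × 58.1 = 4.36×10⁻³ Pa/m

4.36×10⁻³ Pa/m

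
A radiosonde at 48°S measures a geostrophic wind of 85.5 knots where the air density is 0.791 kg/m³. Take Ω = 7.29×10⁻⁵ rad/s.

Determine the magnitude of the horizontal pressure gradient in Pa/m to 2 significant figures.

3.8×10⁻³ Pa/m

Coriolis parameter at 48°S:
f = 2Ω sin φ = 2 × 7.29×10⁻⁵ × sin 48° = 1.08×10⁻⁴ s⁻¹
Wind speed in SI: 85.5 knots = 44.0 m/s
Geostrophic balance rearranged: |∂P/∂n| = f ρ V_g
|∂P/∂n| = 1.08×10⁻⁴ × 0.791 × 44.0 = 3.77×10⁻³ Pa/m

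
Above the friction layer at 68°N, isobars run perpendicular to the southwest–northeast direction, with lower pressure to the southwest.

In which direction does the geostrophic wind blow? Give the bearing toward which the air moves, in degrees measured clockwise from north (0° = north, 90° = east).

The pressure-gradient force points toward the southwest (bearing 225°).
Geostrophic balance: in the Northern Hemisphere the Coriolis force deflects motion to the right, so the geostrophic wind blows 90° to the right of the pressure-gradient force (low pressure on the left).
Rotating 225° by 90° clockwise gives 315° — the wind blows toward the northwest.

315°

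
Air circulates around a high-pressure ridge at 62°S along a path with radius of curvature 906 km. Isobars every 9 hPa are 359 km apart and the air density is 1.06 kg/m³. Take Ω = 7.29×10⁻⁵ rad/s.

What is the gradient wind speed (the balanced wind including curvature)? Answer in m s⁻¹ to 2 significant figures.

Coriolis parameter at 62°S:
f = 2Ω sin φ = 2 × 7.29×10⁻⁵ × sin 62° = 1.29×10⁻⁴ s⁻¹
Pressure gradient: |∂P/∂n| = 900 Pa / 359000 m = 2.51×10⁻³ Pa/m
Geostrophic speed: V_g = |∂P/∂n|/(fρ) = 2.51×10⁻³/(1.29×10⁻⁴ × 1.06) = 18.4 m/s
Around a high, pressure-gradient force acts outward with centrifugal, so Coriolis balances both:
fV = (1/ρ)|∂P/∂n| + V²/R  →  V² − fR·V + fR·V_g = 0
With fR = 1.29×10⁻⁴ × 906×10³ m = 117 m/s:
V = [fR − √((fR)² − 4 fR V_g)]/2 = [117 − √(117² − 4×117×18.4)]/2 = 22.8 m/s
Supergeostrophic (V > V_g = 18.4 m/s), as expected around a high.

23 m s⁻¹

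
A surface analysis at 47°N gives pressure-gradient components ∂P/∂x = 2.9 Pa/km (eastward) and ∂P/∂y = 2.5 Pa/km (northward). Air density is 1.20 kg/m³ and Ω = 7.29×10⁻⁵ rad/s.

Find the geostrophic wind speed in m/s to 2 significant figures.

30 m/s

Coriolis parameter at 47°N:
f = 2Ω sin φ = 2 × 7.29×10⁻⁵ × sin 47° = 1.07×10⁻⁴ s⁻¹
Component geostrophic relations (x east, y north):
u_g = −(1/(fρ)) ∂P/∂y,  v_g = (1/(fρ)) ∂P/∂x
u_g = −(2.5×10⁻³)/(1.07×10⁻⁴ × 1.20) = −19.5 m/s;  v_g = (2.9×10⁻³)/(1.07×10⁻⁴ × 1.20) = 22.7 m/s
|V_g| = √(u_g² + v_g²) = 29.9 m/s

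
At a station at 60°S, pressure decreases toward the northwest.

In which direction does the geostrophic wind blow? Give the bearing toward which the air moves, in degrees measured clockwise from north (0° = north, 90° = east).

225°

The pressure-gradient force points toward the northwest (bearing 315°).
Geostrophic balance: in the Southern Hemisphere the Coriolis force deflects motion to the left, so the geostrophic wind blows 90° to the left of the pressure-gradient force (low pressure on the right).
Rotating 315° by 90° counterclockwise gives 225° — the wind blows toward the southwest.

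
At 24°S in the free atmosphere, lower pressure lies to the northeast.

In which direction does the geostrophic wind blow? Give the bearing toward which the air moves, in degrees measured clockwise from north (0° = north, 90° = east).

315°

The pressure-gradient force points toward the northeast (bearing 045°).
Geostrophic balance: in the Southern Hemisphere the Coriolis force deflects motion to the left, so the geostrophic wind blows 90° to the left of the pressure-gradient force (low pressure on the right).
Rotating 045° by 90° counterclockwise gives 315° — the wind blows toward the northwest.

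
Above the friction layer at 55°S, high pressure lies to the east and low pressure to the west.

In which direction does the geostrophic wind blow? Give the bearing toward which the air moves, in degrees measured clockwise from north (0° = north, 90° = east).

The pressure-gradient force points toward the west (bearing 270°).
Geostrophic balance: in the Southern Hemisphere the Coriolis force deflects motion to the left, so the geostrophic wind blows 90° to the left of the pressure-gradient force (low pressure on the right).
Rotating 270° by 90° counterclockwise gives 180° — the wind blows toward the south.

180°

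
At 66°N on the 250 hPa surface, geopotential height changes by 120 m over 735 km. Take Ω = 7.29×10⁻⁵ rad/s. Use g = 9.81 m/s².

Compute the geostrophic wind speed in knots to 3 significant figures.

Coriolis parameter at 66°N:
f = 2Ω sin φ = 2 × 7.29×10⁻⁵ × sin 66° = 1.33×10⁻⁴ s⁻¹
Height gradient: |∂Z/∂n| = 120 m / 735000 m = 1.63×10⁻⁴
On a pressure surface, geostrophic balance gives V_g = (g/f)|∂Z/∂n|:
V_g = 9.81 × 1.63×10⁻⁴ / 1.33×10⁻⁴ = 12.0 m/s
Converting: 12.0 m/s × 1.944 = 23.4 knots

23.4 knots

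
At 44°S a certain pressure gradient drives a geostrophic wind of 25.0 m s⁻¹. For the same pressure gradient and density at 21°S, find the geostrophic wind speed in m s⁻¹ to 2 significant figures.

48 m s⁻¹

With the same pressure gradient and density, V_g ∝ 1/f ∝ 1/sin φ.
V₂ = V₁ · sin φ₁ / sin φ₂ = 25.0 × sin 44° / sin 21°
V₂ = 25.0 × 0.6947/0.3584 = 48 m s⁻¹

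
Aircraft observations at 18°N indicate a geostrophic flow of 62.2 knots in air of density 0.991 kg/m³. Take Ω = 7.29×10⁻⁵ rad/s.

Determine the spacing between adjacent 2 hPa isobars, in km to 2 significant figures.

Coriolis parameter at 18°N:
f = 2Ω sin φ = 2 × 7.29×10⁻⁵ × sin 18° = 4.51×10⁻⁵ s⁻¹
Wind speed in SI: 62.2 knots = 32.0 m/s
Geostrophic balance rearranged: |∂P/∂n| = f ρ V_g
|∂P/∂n| = 4.51×10⁻⁵ × 0.991 × 32.0 = 1.43×10⁻³ Pa/m
Isobar spacing: Δn = ΔP/|∂P/∂n| = 200 Pa / 1.43×10⁻³ Pa/m = 139987 m ≈ 140 km

140 km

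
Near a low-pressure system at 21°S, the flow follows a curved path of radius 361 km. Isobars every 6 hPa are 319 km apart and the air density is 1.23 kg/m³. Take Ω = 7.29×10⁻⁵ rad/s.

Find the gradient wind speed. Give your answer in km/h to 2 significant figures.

Coriolis parameter at 21°S:
f = 2Ω sin φ = 2 × 7.29×10⁻⁵ × sin 21° = 5.23×10⁻⁵ s⁻¹
Pressure gradient: |∂P/∂n| = 600 Pa / 319000 m = 1.88×10⁻³ Pa/m
Geostrophic speed: V_g = |∂P/∂n|/(fρ) = 1.88×10⁻³/(5.23×10⁻⁵ × 1.23) = 29.3 m/s
Around a low, centrifugal force acts outward with Coriolis, so pressure-gradient force balances both:
(1/ρ)|∂P/∂n| = fV + V²/R  →  V² + fR·V − fR·V_g = 0
With fR = 5.23×10⁻⁵ × 361×10³ m = 18.9 m/s:
V = [−fR + √((fR)² + 4 fR V_g)]/2 = [−18.9 + √(18.9² + 4×18.9×29.3)]/2 = 15.9 m/s
Subgeostrophic (V < V_g = 29.3 m/s), as expected around a low.
Converting: 15.9 m/s × 3.6 = 57 km/h

57 km/h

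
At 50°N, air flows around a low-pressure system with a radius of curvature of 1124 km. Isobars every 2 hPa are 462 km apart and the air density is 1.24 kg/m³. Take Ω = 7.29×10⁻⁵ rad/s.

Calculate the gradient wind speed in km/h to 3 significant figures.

Coriolis parameter at 50°N:
f = 2Ω sin φ = 2 × 7.29×10⁻⁵ × sin 50° = 1.12×10⁻⁴ s⁻¹
Pressure gradient: |∂P/∂n| = 200 Pa / 462000 m = 4.33×10⁻⁴ Pa/m
Geostrophic speed: V_g = |∂P/∂n|/(fρ) = 4.33×10⁻⁴/(1.12×10⁻⁴ × 1.24) = 3.13 m/s
Around a low, centrifugal force acts outward with Coriolis, so pressure-gradient force balances both:
(1/ρ)|∂P/∂n| = fV + V²/R  →  V² + fR·V − fR·V_g = 0
With fR = 1.12×10⁻⁴ × 1124×10³ m = 126 m/s:
V = [−fR + √((fR)² + 4 fR V_g)]/2 = [−126 + √(126² + 4×126×3.13)]/2 = 3.05 m/s
Subgeostrophic (V < V_g = 3.13 m/s), as expected around a low.
Converting: 3.05 m/s × 3.6 = 11.0 km/h

11.0 km/h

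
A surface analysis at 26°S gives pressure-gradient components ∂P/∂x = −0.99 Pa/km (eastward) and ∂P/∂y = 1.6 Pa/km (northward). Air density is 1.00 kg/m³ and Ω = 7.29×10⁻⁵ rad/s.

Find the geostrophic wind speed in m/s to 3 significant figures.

29.4 m/s

Coriolis parameter at 26°S:
f = 2Ω sin φ = 2 × 7.29×10⁻⁵ × sin 26° = 6.39×10⁻⁵ s⁻¹
In the Southern Hemisphere f is negative: f = −6.39×10⁻⁵ s⁻¹.
Component geostrophic relations (x east, y north):
u_g = −(1/(fρ)) ∂P/∂y,  v_g = (1/(fρ)) ∂P/∂x
u_g = −(1.6×10⁻³)/(−6.39×10⁻⁵ × 1.00) = 25.0 m/s;  v_g = (−0.99×10⁻³)/(−6.39×10⁻⁵ × 1.00) = 15.5 m/s
|V_g| = √(u_g² + v_g²) = 29.4 m/s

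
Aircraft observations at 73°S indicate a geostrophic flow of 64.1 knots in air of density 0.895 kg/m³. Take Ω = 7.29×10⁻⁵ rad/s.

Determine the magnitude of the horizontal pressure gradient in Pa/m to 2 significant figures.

Coriolis parameter at 73°S:
f = 2Ω sin φ = 2 × 7.29×10⁻⁵ × sin 73° = 1.39×10⁻⁴ s⁻¹
Wind speed in SI: 64.1 knots = 33.0 m/s
Geostrophic balance rearranged: |∂P/∂n| = f ρ V_g
|∂P/∂n| = 1.39×10⁻⁴ × 0.895 × 33.0 = 4.12×10⁻³ Pa/m

4.1×10⁻³ Pa/m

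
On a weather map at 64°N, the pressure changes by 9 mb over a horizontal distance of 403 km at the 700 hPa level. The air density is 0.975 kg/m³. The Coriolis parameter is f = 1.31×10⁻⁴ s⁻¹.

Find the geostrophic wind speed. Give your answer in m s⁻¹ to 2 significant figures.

Pressure gradient: |∂P/∂n| = 900 Pa / 403000 m = 2.23×10⁻³ Pa/m
Geostrophic balance (pressure-gradient force = Coriolis force):
V_g = (1/(fρ)) |∂P/∂n| = 2.23×10⁻³ / (1.31×10⁻⁴ × 0.975) = 17.5 m/s

17 m s⁻¹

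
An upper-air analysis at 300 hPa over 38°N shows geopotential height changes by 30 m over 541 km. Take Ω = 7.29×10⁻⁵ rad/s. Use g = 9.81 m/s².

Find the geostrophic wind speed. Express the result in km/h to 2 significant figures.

22 km/h

Coriolis parameter at 38°N:
f = 2Ω sin φ = 2 × 7.29×10⁻⁵ × sin 38° = 8.98×10⁻⁵ s⁻¹
Height gradient: |∂Z/∂n| = 30 m / 541000 m = 5.55×10⁻⁵
On a pressure surface, geostrophic balance gives V_g = (g/f)|∂Z/∂n|:
V_g = 9.81 × 5.55×10⁻⁵ / 8.98×10⁻⁵ = 6.06 m/s
Converting: 6.06 m/s × 3.6 = 22 km/h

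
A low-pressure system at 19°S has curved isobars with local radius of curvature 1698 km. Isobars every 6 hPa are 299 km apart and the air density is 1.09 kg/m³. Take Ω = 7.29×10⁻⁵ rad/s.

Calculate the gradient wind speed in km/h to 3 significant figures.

Coriolis parameter at 19°S:
f = 2Ω sin φ = 2 × 7.29×10⁻⁵ × sin 19° = 4.75×10⁻⁵ s⁻¹
Pressure gradient: |∂P/∂n| = 600 Pa / 299000 m = 2.01×10⁻³ Pa/m
Geostrophic speed: V_g = |∂P/∂n|/(fρ) = 2.01×10⁻³/(4.75×10⁻⁵ × 1.09) = 38.8 m/s
Around a low, centrifugal force acts outward with Coriolis, so pressure-gradient force balances both:
(1/ρ)|∂P/∂n| = fV + V²/R  →  V² + fR·V − fR·V_g = 0
With fR = 4.75×10⁻⁵ × 1698×10³ m = 80.6 m/s:
V = [−fR + √((fR)² + 4 fR V_g)]/2 = [−80.6 + √(80.6² + 4×80.6×38.8)]/2 = 28.6 m/s
Subgeostrophic (V < V_g = 38.8 m/s), as expected around a low.
Converting: 28.6 m/s × 3.6 = 103 km/h

103 km/h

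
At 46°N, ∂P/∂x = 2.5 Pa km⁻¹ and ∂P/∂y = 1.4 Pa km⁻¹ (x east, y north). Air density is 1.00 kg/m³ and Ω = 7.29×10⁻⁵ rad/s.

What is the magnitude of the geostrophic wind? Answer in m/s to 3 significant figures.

Coriolis parameter at 46°N:
f = 2Ω sin φ = 2 × 7.29×10⁻⁵ × sin 46° = 1.05×10⁻⁴ s⁻¹
Component geostrophic relations (x east, y north):
u_g = −(1/(fρ)) ∂P/∂y,  v_g = (1/(fρ)) ∂P/∂x
u_g = −(1.4×10⁻³)/(1.05×10⁻⁴ × 1.00) = −13.3 m/s;  v_g = (2.5×10⁻³)/(1.05×10⁻⁴ × 1.00) = 23.8 m/s
|V_g| = √(u_g² + v_g²) = 27.3 m/s

27.3 m/s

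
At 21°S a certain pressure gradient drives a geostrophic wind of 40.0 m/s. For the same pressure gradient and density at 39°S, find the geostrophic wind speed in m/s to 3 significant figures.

With the same pressure gradient and density, V_g ∝ 1/f ∝ 1/sin φ.
V₂ = V₁ · sin φ₁ / sin φ₂ = 40.0 × sin 21° / sin 39°
V₂ = 40.0 × 0.3584/0.6293 = 22.8 m/s

22.8 m/s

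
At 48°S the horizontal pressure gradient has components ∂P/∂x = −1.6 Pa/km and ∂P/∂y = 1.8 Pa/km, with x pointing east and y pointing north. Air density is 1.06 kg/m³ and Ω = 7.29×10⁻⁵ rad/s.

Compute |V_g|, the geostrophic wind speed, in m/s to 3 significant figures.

21.0 m/s

Coriolis parameter at 48°S:
f = 2Ω sin φ = 2 × 7.29×10⁻⁵ × sin 48° = 1.08×10⁻⁴ s⁻¹
In the Southern Hemisphere f is negative: f = −1.08×10⁻⁴ s⁻¹.
Component geostrophic relations (x east, y north):
u_g = −(1/(fρ)) ∂P/∂y,  v_g = (1/(fρ)) ∂P/∂x
u_g = −(1.8×10⁻³)/(−1.08×10⁻⁴ × 1.06) = 15.7 m/s;  v_g = (−1.6×10⁻³)/(−1.08×10⁻⁴ × 1.06) = 13.9 m/s
|V_g| = √(u_g² + v_g²) = 21.0 m/s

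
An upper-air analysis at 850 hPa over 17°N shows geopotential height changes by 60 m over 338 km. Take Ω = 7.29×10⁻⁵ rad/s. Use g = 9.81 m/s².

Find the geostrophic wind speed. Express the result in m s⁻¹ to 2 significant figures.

Coriolis parameter at 17°N:
f = 2Ω sin φ = 2 × 7.29×10⁻⁵ × sin 17° = 4.26×10⁻⁵ s⁻¹
Height gradient: |∂Z/∂n| = 60 m / 338000 m = 1.78×10⁻⁴
On a pressure surface, geostrophic balance gives V_g = (g/f)|∂Z/∂n|:
V_g = 9.81 × 1.78×10⁻⁴ / 4.26×10⁻⁵ = 40.9 m/s

41 m s⁻¹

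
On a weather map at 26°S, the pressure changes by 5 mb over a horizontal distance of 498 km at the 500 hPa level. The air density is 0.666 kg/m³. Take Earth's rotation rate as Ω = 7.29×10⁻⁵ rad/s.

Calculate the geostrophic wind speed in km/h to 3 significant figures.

84.9 km/h

Coriolis parameter at 26°S:
f = 2Ω sin φ = 2 × 7.29×10⁻⁵ × sin 26° = 6.39×10⁻⁵ s⁻¹
Pressure gradient: |∂P/∂n| = 500 Pa / 498000 m = 1.00×10⁻³ Pa/m
Geostrophic balance (pressure-gradient force = Coriolis force):
V_g = (1/(fρ)) |∂P/∂n| = 1.00×10⁻³ / (6.39×10⁻⁵ × 0.666) = 23.6 m/s
Converting: 23.6 m/s × 3.6 = 84.9 km/h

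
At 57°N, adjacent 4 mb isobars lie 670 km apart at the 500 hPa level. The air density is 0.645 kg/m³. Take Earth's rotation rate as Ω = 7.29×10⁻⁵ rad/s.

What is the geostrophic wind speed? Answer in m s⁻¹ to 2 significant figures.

Coriolis parameter at 57°N:
f = 2Ω sin φ = 2 × 7.29×10⁻⁵ × sin 57° = 1.22×10⁻⁴ s⁻¹
Pressure gradient: |∂P/∂n| = 400 Pa / 670000 m = 5.97×10⁻⁴ Pa/m
Geostrophic balance (pressure-gradient force = Coriolis force):
V_g = (1/(fρ)) |∂P/∂n| = 5.97×10⁻⁴ / (1.22×10⁻⁴ × 0.645) = 7.57 m/s

7.6 m s⁻¹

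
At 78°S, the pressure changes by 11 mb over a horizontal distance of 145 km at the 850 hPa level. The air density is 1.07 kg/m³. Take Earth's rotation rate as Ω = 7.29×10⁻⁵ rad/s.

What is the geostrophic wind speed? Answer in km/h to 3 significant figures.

Coriolis parameter at 78°S:
f = 2Ω sin φ = 2 × 7.29×10⁻⁵ × sin 78° = 1.43×10⁻⁴ s⁻¹
Pressure gradient: |∂P/∂n| = 1100 Pa / 145000 m = 7.59×10⁻³ Pa/m
Geostrophic balance (pressure-gradient force = Coriolis force):
V_g = (1/(fρ)) |∂P/∂n| = 7.59×10⁻³ / (1.43×10⁻⁴ × 1.07) = 49.7 m/s
Converting: 49.7 m/s × 3.6 = 179 km/h

179 km/h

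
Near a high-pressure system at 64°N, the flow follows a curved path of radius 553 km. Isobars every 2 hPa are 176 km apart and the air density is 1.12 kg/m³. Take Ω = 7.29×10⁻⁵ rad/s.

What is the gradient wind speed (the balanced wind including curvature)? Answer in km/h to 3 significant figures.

31.7 km/h

Coriolis parameter at 64°N:
f = 2Ω sin φ = 2 × 7.29×10⁻⁵ × sin 64° = 1.31×10⁻⁴ s⁻¹
Pressure gradient: |∂P/∂n| = 200 Pa / 176000 m = 1.14×10⁻³ Pa/m
Geostrophic speed: V_g = |∂P/∂n|/(fρ) = 1.14×10⁻³/(1.31×10⁻⁴ × 1.12) = 7.74 m/s
Around a high, pressure-gradient force acts outward with centrifugal, so Coriolis balances both:
fV = (1/ρ)|∂P/∂n| + V²/R  →  V² − fR·V + fR·V_g = 0
With fR = 1.31×10⁻⁴ × 553×10³ m = 72.5 m/s:
V = [fR − √((fR)² − 4 fR V_g)]/2 = [72.5 − √(72.5² − 4×72.5×7.74)]/2 = 8.81 m/s
Supergeostrophic (V > V_g = 7.74 m/s), as expected around a high.
Converting: 8.81 m/s × 3.6 = 31.7 km/h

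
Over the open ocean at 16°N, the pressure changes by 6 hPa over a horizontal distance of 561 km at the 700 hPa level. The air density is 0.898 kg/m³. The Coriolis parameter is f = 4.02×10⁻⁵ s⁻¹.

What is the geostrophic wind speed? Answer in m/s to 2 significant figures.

Pressure gradient: |∂P/∂n| = 600 Pa / 561000 m = 1.07×10⁻³ Pa/m
Geostrophic balance (pressure-gradient force = Coriolis force):
V_g = (1/(fρ)) |∂P/∂n| = 1.07×10⁻³ / (4.02×10⁻⁵ × 0.898) = 29.6 m/s

30 m/s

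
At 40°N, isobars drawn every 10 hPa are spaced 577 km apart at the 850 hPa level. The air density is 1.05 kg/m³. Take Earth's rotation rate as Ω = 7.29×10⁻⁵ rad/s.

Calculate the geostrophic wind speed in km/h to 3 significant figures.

63.4 km/h

Coriolis parameter at 40°N:
f = 2Ω sin φ = 2 × 7.29×10⁻⁵ × sin 40° = 9.37×10⁻⁵ s⁻¹
Pressure gradient: |∂P/∂n| = 1000 Pa / 577000 m = 1.73×10⁻³ Pa/m
Geostrophic balance (pressure-gradient force = Coriolis force):
V_g = (1/(fρ)) |∂P/∂n| = 1.73×10⁻³ / (9.37×10⁻⁵ × 1.05) = 17.6 m/s
Converting: 17.6 m/s × 3.6 = 63.4 km/h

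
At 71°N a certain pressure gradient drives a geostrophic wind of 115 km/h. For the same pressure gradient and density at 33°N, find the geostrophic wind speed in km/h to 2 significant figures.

With the same pressure gradient and density, V_g ∝ 1/f ∝ 1/sin φ.
V₂ = V₁ · sin φ₁ / sin φ₂ = 115 × sin 71° / sin 33°
V₂ = 115 × 0.9455/0.5446 = 200 km/h

200 km/h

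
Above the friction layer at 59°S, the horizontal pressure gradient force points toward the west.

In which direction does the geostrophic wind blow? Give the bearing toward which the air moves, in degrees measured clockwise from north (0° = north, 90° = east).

180°

The pressure-gradient force points toward the west (bearing 270°).
Geostrophic balance: in the Southern Hemisphere the Coriolis force deflects motion to the left, so the geostrophic wind blows 90° to the left of the pressure-gradient force (low pressure on the right).
Rotating 270° by 90° counterclockwise gives 180° — the wind blows toward the south.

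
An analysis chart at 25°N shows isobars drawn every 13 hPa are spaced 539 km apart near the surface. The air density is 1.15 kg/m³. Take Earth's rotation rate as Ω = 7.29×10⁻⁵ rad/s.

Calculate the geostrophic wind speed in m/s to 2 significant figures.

34 m/s

Coriolis parameter at 25°N:
f = 2Ω sin φ = 2 × 7.29×10⁻⁵ × sin 25° = 6.16×10⁻⁵ s⁻¹
Pressure gradient: |∂P/∂n| = 1300 Pa / 539000 m = 2.41×10⁻³ Pa/m
Geostrophic balance (pressure-gradient force = Coriolis force):
V_g = (1/(fρ)) |∂P/∂n| = 2.41×10⁻³ / (6.16×10⁻⁵ × 1.15) = 34.0 m/s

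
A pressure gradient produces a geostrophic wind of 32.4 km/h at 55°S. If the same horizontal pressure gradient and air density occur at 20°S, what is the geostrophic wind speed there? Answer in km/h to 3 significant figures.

77.6 km/h

With the same pressure gradient and density, V_g ∝ 1/f ∝ 1/sin φ.
V₂ = V₁ · sin φ₁ / sin φ₂ = 32.4 × sin 55° / sin 20°
V₂ = 32.4 × 0.8192/0.3420 = 77.6 km/h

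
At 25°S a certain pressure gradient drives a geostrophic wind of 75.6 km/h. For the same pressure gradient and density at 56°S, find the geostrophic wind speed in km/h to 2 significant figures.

With the same pressure gradient and density, V_g ∝ 1/f ∝ 1/sin φ.
V₂ = V₁ · sin φ₁ / sin φ₂ = 75.6 × sin 25° / sin 56°
V₂ = 75.6 × 0.4226/0.8290 = 39 km/h

39 km/h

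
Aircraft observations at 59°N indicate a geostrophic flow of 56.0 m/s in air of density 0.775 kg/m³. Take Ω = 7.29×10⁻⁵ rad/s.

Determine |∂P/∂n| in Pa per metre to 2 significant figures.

Coriolis parameter at 59°N:
f = 2Ω sin φ = 2 × 7.29×10⁻⁵ × sin 59° = 1.25×10⁻⁴ s⁻¹
Geostrophic balance rearranged: |∂P/∂n| = f ρ V_g
|∂P/∂n| = 1.25×10⁻⁴ × 0.775 × 56.0 = 5.42×10⁻³ Pa/m

5.4×10⁻³ Pa/m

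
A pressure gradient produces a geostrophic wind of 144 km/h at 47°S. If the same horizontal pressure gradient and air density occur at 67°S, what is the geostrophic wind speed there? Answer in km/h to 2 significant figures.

With the same pressure gradient and density, V_g ∝ 1/f ∝ 1/sin φ.
V₂ = V₁ · sin φ₁ / sin φ₂ = 144 × sin 47° / sin 67°
V₂ = 144 × 0.7314/0.9205 = 110 km/h

110 km/h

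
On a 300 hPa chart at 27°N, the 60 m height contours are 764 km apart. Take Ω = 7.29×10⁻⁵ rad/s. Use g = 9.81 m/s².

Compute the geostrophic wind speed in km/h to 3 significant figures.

Coriolis parameter at 27°N:
f = 2Ω sin φ = 2 × 7.29×10⁻⁵ × sin 27° = 6.62×10⁻⁵ s⁻¹
Height gradient: |∂Z/∂n| = 60 m / 764000 m = 7.85×10⁻⁵
On a pressure surface, geostrophic balance gives V_g = (g/f)|∂Z/∂n|:
V_g = 9.81 × 7.85×10⁻⁵ / 6.62×10⁻⁵ = 11.6 m/s
Converting: 11.6 m/s × 3.6 = 41.9 km/h

41.9 km/h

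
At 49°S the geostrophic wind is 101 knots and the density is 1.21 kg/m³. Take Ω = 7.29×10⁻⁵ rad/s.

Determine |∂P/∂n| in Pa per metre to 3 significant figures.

Coriolis parameter at 49°S:
f = 2Ω sin φ = 2 × 7.29×10⁻⁵ × sin 49° = 1.10×10⁻⁴ s⁻¹
Wind speed in SI: 101 knots = 52.0 m/s
Geostrophic balance rearranged: |∂P/∂n| = f ρ V_g
|∂P/∂n| = 1.10×10⁻⁴ × 1.21 × 52.0 = 6.92×10⁻³ Pa/m

6.92×10⁻³ Pa/m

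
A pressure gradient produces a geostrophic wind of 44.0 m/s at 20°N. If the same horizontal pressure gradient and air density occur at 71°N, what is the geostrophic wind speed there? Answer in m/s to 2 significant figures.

16 m/s

With the same pressure gradient and density, V_g ∝ 1/f ∝ 1/sin φ.
V₂ = V₁ · sin φ₁ / sin φ₂ = 44.0 × sin 20° / sin 71°
V₂ = 44.0 × 0.3420/0.9455 = 16 m/s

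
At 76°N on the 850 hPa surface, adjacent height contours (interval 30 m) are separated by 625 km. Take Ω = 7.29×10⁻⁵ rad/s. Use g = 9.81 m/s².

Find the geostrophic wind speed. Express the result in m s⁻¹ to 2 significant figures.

3.3 m s⁻¹

Coriolis parameter at 76°N:
f = 2Ω sin φ = 2 × 7.29×10⁻⁵ × sin 76° = 1.41×10⁻⁴ s⁻¹
Height gradient: |∂Z/∂n| = 30 m / 625000 m = 4.80×10⁻⁵
On a pressure surface, geostrophic balance gives V_g = (g/f)|∂Z/∂n|:
V_g = 9.81 × 4.80×10⁻⁵ / 1.41×10⁻⁴ = 3.33 m/s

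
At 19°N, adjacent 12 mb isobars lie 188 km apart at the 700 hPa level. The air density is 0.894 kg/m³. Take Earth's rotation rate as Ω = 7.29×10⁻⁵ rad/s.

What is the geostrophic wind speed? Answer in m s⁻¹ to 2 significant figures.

150 m s⁻¹

Coriolis parameter at 19°N:
f = 2Ω sin φ = 2 × 7.29×10⁻⁵ × sin 19° = 4.75×10⁻⁵ s⁻¹
Pressure gradient: |∂P/∂n| = 1200 Pa / 188000 m = 6.38×10⁻³ Pa/m
Geostrophic balance (pressure-gradient force = Coriolis force):
V_g = (1/(fρ)) |∂P/∂n| = 6.38×10⁻³ / (4.75×10⁻⁵ × 0.894) = 150 m/s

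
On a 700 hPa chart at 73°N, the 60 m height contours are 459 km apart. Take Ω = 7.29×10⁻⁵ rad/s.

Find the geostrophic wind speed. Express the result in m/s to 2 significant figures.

9.2 m/s

Coriolis parameter at 73°N:
f = 2Ω sin φ = 2 × 7.29×10⁻⁵ × sin 73° = 1.39×10⁻⁴ s⁻¹
Height gradient: |∂Z/∂n| = 60 m / 459000 m = 1.31×10⁻⁴
On a pressure surface, geostrophic balance gives V_g = (g/f)|∂Z/∂n|:
V_g = 9.81 × 1.31×10⁻⁴ / 1.39×10⁻⁴ = 9.20 m/s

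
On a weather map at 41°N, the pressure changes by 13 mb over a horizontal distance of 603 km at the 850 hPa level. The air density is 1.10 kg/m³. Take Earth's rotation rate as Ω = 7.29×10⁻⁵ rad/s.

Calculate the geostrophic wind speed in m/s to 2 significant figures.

20 m/s

Coriolis parameter at 41°N:
f = 2Ω sin φ = 2 × 7.29×10⁻⁵ × sin 41° = 9.57×10⁻⁵ s⁻¹
Pressure gradient: |∂P/∂n| = 1300 Pa / 603000 m = 2.16×10⁻³ Pa/m
Geostrophic balance (pressure-gradient force = Coriolis force):
V_g = (1/(fρ)) |∂P/∂n| = 2.16×10⁻³ / (9.57×10⁻⁵ × 1.10) = 20.5 m/s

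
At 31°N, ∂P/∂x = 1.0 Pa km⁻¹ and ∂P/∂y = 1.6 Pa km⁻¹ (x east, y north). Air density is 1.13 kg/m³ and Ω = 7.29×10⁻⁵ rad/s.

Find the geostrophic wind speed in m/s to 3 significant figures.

Coriolis parameter at 31°N:
f = 2Ω sin φ = 2 × 7.29×10⁻⁵ × sin 31° = 7.51×10⁻⁵ s⁻¹
Component geostrophic relations (x east, y north):
u_g = −(1/(fρ)) ∂P/∂y,  v_g = (1/(fρ)) ∂P/∂x
u_g = −(1.6×10⁻³)/(7.51×10⁻⁵ × 1.13) = −18.9 m/s;  v_g = (1.0×10⁻³)/(7.51×10⁻⁵ × 1.13) = 11.8 m/s
|V_g| = √(u_g² + v_g²) = 22.2 m/s

22.2 m/s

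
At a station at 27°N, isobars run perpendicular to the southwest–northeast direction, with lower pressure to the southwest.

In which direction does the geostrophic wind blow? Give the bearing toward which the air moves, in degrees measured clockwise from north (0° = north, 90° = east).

The pressure-gradient force points toward the southwest (bearing 225°).
Geostrophic balance: in the Northern Hemisphere the Coriolis force deflects motion to the right, so the geostrophic wind blows 90° to the right of the pressure-gradient force (low pressure on the left).
Rotating 225° by 90° clockwise gives 315° — the wind blows toward the northwest.

315°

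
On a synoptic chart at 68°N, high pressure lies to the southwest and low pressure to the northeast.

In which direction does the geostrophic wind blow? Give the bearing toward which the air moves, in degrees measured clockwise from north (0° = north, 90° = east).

135°

The pressure-gradient force points toward the northeast (bearing 045°).
Geostrophic balance: in the Northern Hemisphere the Coriolis force deflects motion to the right, so the geostrophic wind blows 90° to the right of the pressure-gradient force (low pressure on the left).
Rotating 045° by 90° clockwise gives 135° — the wind blows toward the southeast.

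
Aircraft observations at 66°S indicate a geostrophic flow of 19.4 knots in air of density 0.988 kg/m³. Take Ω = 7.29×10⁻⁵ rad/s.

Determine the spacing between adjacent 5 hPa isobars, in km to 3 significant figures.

381 km

Coriolis parameter at 66°S:
f = 2Ω sin φ = 2 × 7.29×10⁻⁵ × sin 66° = 1.33×10⁻⁴ s⁻¹
Wind speed in SI: 19.4 knots = 9.98 m/s
Geostrophic balance rearranged: |∂P/∂n| = f ρ V_g
|∂P/∂n| = 1.33×10⁻⁴ × 0.988 × 9.98 = 1.31×10⁻³ Pa/m
Isobar spacing: Δn = ΔP/|∂P/∂n| = 500 Pa / 1.31×10⁻³ Pa/m = 380702 m ≈ 381 km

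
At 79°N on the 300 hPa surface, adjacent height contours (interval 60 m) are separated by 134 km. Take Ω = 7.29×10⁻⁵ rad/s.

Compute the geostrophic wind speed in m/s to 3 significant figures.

30.7 m/s

Coriolis parameter at 79°N:
f = 2Ω sin φ = 2 × 7.29×10⁻⁵ × sin 79° = 1.43×10⁻⁴ s⁻¹
Height gradient: |∂Z/∂n| = 60 m / 134000 m = 4.48×10⁻⁴
On a pressure surface, geostrophic balance gives V_g = (g/f)|∂Z/∂n|:
V_g = 9.81 × 4.48×10⁻⁴ / 1.43×10⁻⁴ = 30.7 m/s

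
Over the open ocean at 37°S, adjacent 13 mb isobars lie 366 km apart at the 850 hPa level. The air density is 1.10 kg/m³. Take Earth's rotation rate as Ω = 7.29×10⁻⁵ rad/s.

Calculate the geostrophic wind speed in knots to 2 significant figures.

Coriolis parameter at 37°S:
f = 2Ω sin φ = 2 × 7.29×10⁻⁵ × sin 37° = 8.77×10⁻⁵ s⁻¹
Pressure gradient: |∂P/∂n| = 1300 Pa / 366000 m = 3.55×10⁻³ Pa/m
Geostrophic balance (pressure-gradient force = Coriolis force):
V_g = (1/(fρ)) |∂P/∂n| = 3.55×10⁻³ / (8.77×10⁻⁵ × 1.10) = 36.8 m/s
Converting: 36.8 m/s × 1.944 = 72 knots

72 knots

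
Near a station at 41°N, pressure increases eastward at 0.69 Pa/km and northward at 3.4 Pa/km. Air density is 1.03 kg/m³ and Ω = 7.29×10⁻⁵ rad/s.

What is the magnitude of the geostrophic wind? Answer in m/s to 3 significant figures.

Coriolis parameter at 41°N:
f = 2Ω sin φ = 2 × 7.29×10⁻⁵ × sin 41° = 9.57×10⁻⁵ s⁻¹
Component geostrophic relations (x east, y north):
u_g = −(1/(fρ)) ∂P/∂y,  v_g = (1/(fρ)) ∂P/∂x
u_g = −(3.4×10⁻³)/(9.57×10⁻⁵ × 1.03) = −34.5 m/s;  v_g = (0.69×10⁻³)/(9.57×10⁻⁵ × 1.03) = 7.00 m/s
|V_g| = √(u_g² + v_g²) = 35.2 m/s

35.2 m/s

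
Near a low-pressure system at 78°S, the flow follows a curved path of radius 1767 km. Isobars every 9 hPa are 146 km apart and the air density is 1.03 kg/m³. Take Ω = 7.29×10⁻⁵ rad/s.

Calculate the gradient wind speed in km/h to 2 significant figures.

Coriolis parameter at 78°S:
f = 2Ω sin φ = 2 × 7.29×10⁻⁵ × sin 78° = 1.43×10⁻⁴ s⁻¹
Pressure gradient: |∂P/∂n| = 900 Pa / 146000 m = 6.16×10⁻³ Pa/m
Geostrophic speed: V_g = |∂P/∂n|/(fρ) = 6.16×10⁻³/(1.43×10⁻⁴ × 1.03) = 42.0 m/s
Around a low, centrifugal force acts outward with Coriolis, so pressure-gradient force balances both:
(1/ρ)|∂P/∂n| = fV + V²/R  →  V² + fR·V − fR·V_g = 0
With fR = 1.43×10⁻⁴ × 1767×10³ m = 252 m/s:
V = [−fR + √((fR)² + 4 fR V_g)]/2 = [−252 + √(252² + 4×252×42)]/2 = 36.6 m/s
Subgeostrophic (V < V_g = 42 m/s), as expected around a low.
Converting: 36.6 m/s × 3.6 = 130 km/h

130 km/h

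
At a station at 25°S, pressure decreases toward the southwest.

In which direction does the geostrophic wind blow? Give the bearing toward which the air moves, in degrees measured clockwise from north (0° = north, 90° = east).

135°

The pressure-gradient force points toward the southwest (bearing 225°).
Geostrophic balance: in the Southern Hemisphere the Coriolis force deflects motion to the left, so the geostrophic wind blows 90° to the left of the pressure-gradient force (low pressure on the right).
Rotating 225° by 90° counterclockwise gives 135° — the wind blows toward the southeast.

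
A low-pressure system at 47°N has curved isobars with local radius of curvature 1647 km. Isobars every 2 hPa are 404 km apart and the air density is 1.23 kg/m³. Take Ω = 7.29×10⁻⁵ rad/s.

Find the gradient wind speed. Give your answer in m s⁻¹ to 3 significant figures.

Coriolis parameter at 47°N:
f = 2Ω sin φ = 2 × 7.29×10⁻⁵ × sin 47° = 1.07×10⁻⁴ s⁻¹
Pressure gradient: |∂P/∂n| = 200 Pa / 404000 m = 4.95×10⁻⁴ Pa/m
Geostrophic speed: V_g = |∂P/∂n|/(fρ) = 4.95×10⁻⁴/(1.07×10⁻⁴ × 1.23) = 3.77 m/s
Around a low, centrifugal force acts outward with Coriolis, so pressure-gradient force balances both:
(1/ρ)|∂P/∂n| = fV + V²/R  →  V² + fR·V − fR·V_g = 0
With fR = 1.07×10⁻⁴ × 1647×10³ m = 176 m/s:
V = [−fR + √((fR)² + 4 fR V_g)]/2 = [−176 + √(176² + 4×176×3.77)]/2 = 3.7 m/s
Subgeostrophic (V < V_g = 3.77 m/s), as expected around a low.

3.70 m s⁻¹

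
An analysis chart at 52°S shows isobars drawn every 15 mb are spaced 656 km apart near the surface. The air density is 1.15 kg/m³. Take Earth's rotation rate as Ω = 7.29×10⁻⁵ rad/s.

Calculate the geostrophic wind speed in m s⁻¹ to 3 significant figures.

17.3 m s⁻¹

Coriolis parameter at 52°S:
f = 2Ω sin φ = 2 × 7.29×10⁻⁵ × sin 52° = 1.15×10⁻⁴ s⁻¹
Pressure gradient: |∂P/∂n| = 1500 Pa / 656000 m = 2.29×10⁻³ Pa/m
Geostrophic balance (pressure-gradient force = Coriolis force):
V_g = (1/(fρ)) |∂P/∂n| = 2.29×10⁻³ / (1.15×10⁻⁴ × 1.15) = 17.3 m/s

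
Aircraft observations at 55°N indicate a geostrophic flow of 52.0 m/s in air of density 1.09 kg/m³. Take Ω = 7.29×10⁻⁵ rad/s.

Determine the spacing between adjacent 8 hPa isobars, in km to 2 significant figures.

Coriolis parameter at 55°N:
f = 2Ω sin φ = 2 × 7.29×10⁻⁵ × sin 55° = 1.19×10⁻⁴ s⁻¹
Geostrophic balance rearranged: |∂P/∂n| = f ρ V_g
|∂P/∂n| = 1.19×10⁻⁴ × 1.09 × 52.0 = 6.77×10⁻³ Pa/m
Isobar spacing: Δn = ΔP/|∂P/∂n| = 800 Pa / 6.77×10⁻³ Pa/m = 118178 m ≈ 120 km

120 km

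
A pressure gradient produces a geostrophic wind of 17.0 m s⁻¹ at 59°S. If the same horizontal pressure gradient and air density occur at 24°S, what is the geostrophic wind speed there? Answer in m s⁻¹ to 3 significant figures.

With the same pressure gradient and density, V_g ∝ 1/f ∝ 1/sin φ.
V₂ = V₁ · sin φ₁ / sin φ₂ = 17.0 × sin 59° / sin 24°
V₂ = 17.0 × 0.8572/0.4067 = 35.8 m s⁻¹

35.8 m s⁻¹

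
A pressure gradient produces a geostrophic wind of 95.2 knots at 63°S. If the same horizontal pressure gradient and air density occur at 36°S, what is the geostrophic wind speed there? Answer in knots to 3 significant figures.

With the same pressure gradient and density, V_g ∝ 1/f ∝ 1/sin φ.
V₂ = V₁ · sin φ₁ / sin φ₂ = 95.2 × sin 63° / sin 36°
V₂ = 95.2 × 0.8910/0.5878 = 144 knots

144 knots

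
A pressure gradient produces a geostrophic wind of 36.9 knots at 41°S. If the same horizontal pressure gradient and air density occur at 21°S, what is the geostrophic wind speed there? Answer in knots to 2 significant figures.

68 knots

With the same pressure gradient and density, V_g ∝ 1/f ∝ 1/sin φ.
V₂ = V₁ · sin φ₁ / sin φ₂ = 36.9 × sin 41° / sin 21°
V₂ = 36.9 × 0.6561/0.3584 = 68 knots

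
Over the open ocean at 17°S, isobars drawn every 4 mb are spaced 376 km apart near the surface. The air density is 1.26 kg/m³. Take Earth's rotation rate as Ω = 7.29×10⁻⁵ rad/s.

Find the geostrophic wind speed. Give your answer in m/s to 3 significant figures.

19.8 m/s

Coriolis parameter at 17°S:
f = 2Ω sin φ = 2 × 7.29×10⁻⁵ × sin 17° = 4.26×10⁻⁵ s⁻¹
Pressure gradient: |∂P/∂n| = 400 Pa / 376000 m = 1.06×10⁻³ Pa/m
Geostrophic balance (pressure-gradient force = Coriolis force):
V_g = (1/(fρ)) |∂P/∂n| = 1.06×10⁻³ / (4.26×10⁻⁵ × 1.26) = 19.8 m/s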